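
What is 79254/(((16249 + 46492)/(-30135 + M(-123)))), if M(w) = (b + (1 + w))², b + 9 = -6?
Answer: -128685852/8963 ≈ -14357.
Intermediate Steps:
b = -15 (b = -9 - 6 = -15)
M(w) = (-14 + w)² (M(w) = (-15 + (1 + w))² = (-14 + w)²)
79254/(((16249 + 46492)/(-30135 + M(-123)))) = 79254/(((16249 + 46492)/(-30135 + (-14 - 123)²))) = 79254/((62741/(-30135 + (-137)²))) = 79254/((62741/(-30135 + 18769))) = 79254/((62741/(-11366))) = 79254/((62741*(-1/11366))) = 79254/(-62741/11366) = 79254*(-11366/62741) = -128685852/8963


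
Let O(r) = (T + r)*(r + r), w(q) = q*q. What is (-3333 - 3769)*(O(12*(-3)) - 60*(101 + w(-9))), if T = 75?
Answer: 97496256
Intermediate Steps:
w(q) = q**2
O(r) = 2*r*(75 + r) (O(r) = (75 + r)*(r + r) = (75 + r)*(2*r) = 2*r*(75 + r))
(-3333 - 3769)*(O(12*(-3)) - 60*(101 + w(-9))) = (-3333 - 3769)*(2*(12*(-3))*(75 + 12*(-3)) - 60*(101 + (-9)**2)) = -7102*(2*(-36)*(75 - 36) - 60*(101 + 81)) = -7102*(2*(-36)*39 - 60*182) = -7102*(-2808 - 10920) = -7102*(-13728) = 97496256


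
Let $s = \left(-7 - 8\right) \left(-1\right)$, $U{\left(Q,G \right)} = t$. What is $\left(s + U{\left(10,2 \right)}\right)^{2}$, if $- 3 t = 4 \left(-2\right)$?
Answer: $\frac{2809}{9} \approx 312.11$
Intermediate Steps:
$t = \frac{8}{3}$ ($t = - \frac{4 \left(-2\right)}{3} = \left(- \frac{1}{3}\right) \left(-8\right) = \frac{8}{3} \approx 2.6667$)
$U{\left(Q,G \right)} = \frac{8}{3}$
$s = 15$ ($s = \left(-15\right) \left(-1\right) = 15$)
$\left(s + U{\left(10,2 \right)}\right)^{2} = \left(15 + \frac{8}{3}\right)^{2} = \left(\frac{53}{3}\right)^{2} = \frac{2809}{9}$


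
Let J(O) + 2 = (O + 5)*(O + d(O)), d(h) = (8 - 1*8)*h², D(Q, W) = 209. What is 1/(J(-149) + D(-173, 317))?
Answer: 1/21663 ≈ 4.6162e-5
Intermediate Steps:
d(h) = 0 (d(h) = (8 - 8)*h² = 0*h² = 0)
J(O) = -2 + O*(5 + O) (J(O) = -2 + (O + 5)*(O + 0) = -2 + (5 + O)*O = -2 + O*(5 + O))
1/(J(-149) + D(-173, 317)) = 1/((-2 + (-149)² + 5*(-149)) + 209) = 1/((-2 + 22201 - 745) + 209) = 1/(21454 + 209) = 1/21663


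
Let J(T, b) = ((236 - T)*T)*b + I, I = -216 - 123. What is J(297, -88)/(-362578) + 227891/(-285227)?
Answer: -537267836237/103417035206 ≈ -5.1952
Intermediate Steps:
I = -339
J(T, b) = -339 + T*b*(236 - T) (J(T, b) = ((236 - T)*T)*b - 339 = (T*(236 - T))*b - 339 = T*b*(236 - T) - 339 = -339 + T*b*(236 - T))
J(297, -88)/(-362578) + 227891/(-285227) = (-339 - 1*(-88)*297² + 236*297*(-88))/(-362578) + 227891/(-285227) = (-339 - 1*(-88)*88209 - 6168096)*(-1/362578) + 227891*(-1/285227) = (-339 + 7762392 - 6168096)*(-1/362578) - 227891/285227 = 1593957*(-1/362578) - 227891/285227 = -1593957/362578 - 227891/285227 = -537267836237/103417035206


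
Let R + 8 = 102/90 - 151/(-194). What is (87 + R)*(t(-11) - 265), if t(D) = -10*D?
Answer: -7299043/582 ≈ -12541.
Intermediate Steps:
R = -17717/2910 (R = -8 + (102/90 - 151/(-194)) = -8 + (102*(1/90) - 151*(-1/194)) = -8 + (17/15 + 151/194) = -8 + 5563/2910 = -17717/2910 ≈ -6.0883)
(87 + R)*(t(-11) - 265) = (87 - 17717/2910)*(-10*(-11) - 265) = 235453*(110 - 265)/2910 = (235453/2910)*(-155) = -7299043/582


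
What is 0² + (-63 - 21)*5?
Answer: -420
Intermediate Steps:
0² + (-63 - 21)*5 = 0 - 84*5 = 0 - 420 = -420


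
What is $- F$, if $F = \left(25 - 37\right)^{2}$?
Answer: $-144$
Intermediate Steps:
$F = 144$ ($F = \left(-12\right)^{2} = 144$)
$- F = \left(-1\right) 144 = -144$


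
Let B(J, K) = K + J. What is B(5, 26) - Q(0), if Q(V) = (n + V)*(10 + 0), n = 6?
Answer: -29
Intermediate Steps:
B(J, K) = J + K
Q(V) = 60 + 10*V (Q(V) = (6 + V)*(10 + 0) = (6 + V)*10 = 60 + 10*V)
B(5, 26) - Q(0) = (5 + 26) - (60 + 10*0) = 31 - (60 + 0) = 31 - 1*60 = 31 - 60 = -29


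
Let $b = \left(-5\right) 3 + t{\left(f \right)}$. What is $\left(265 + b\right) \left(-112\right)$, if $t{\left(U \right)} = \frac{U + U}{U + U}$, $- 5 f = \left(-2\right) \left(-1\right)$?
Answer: $-28112$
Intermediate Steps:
$f = - \frac{2}{5}$ ($f = - \frac{\left(-2\right) \left(-1\right)}{5} = \left(- \frac{1}{5}\right) 2 = - \frac{2}{5} \approx -0.4$)
$t{\left(U \right)} = 1$ ($t{\left(U \right)} = \frac{2 U}{2 U} = 2 U \frac{1}{2 U} = 1$)
$b = -14$ ($b = \left(-5\right) 3 + 1 = -15 + 1 = -14$)
$\left(265 + b\right) \left(-112\right) = \left(265 - 14\right) \left(-112\right) = 251 \left(-112\right) = -28112$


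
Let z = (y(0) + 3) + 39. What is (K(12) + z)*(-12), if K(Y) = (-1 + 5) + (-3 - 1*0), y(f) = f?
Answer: -516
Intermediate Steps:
K(Y) = 1 (K(Y) = 4 + (-3 + 0) = 4 - 3 = 1)
z = 42 (z = (0 + 3) + 39 = 3 + 39 = 42)
(K(12) + z)*(-12) = (1 + 42)*(-12) = 43*(-12) = -516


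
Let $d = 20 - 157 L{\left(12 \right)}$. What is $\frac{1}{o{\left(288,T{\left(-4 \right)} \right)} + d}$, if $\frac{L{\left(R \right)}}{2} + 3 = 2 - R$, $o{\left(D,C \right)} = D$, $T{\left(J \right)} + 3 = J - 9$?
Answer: $\frac{1}{4390} \approx 0.00022779$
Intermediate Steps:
$T{\left(J \right)} = -12 + J$ ($T{\left(J \right)} = -3 + \left(J - 9\right) = -3 + \left(-9 + J\right) = -12 + J$)
$L{\left(R \right)} = -2 - 2 R$ ($L{\left(R \right)} = -6 + 2 \left(2 - R\right) = -6 - \left(-4 + 2 R\right) = -2 - 2 R$)
$d = 4102$ ($d = 20 - 157 \left(-2 - 24\right) = 20 - -4082 = 20 + 4082 = 4102$)
$\frac{1}{o{\left(288,T{\left(-4 \right)} \right)} + d} = \frac{1}{288 + 4102} = \frac{1}{4390}$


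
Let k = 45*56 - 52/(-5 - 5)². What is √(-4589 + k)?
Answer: I*√51738/5 ≈ 45.492*I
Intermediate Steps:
k = 62987/25 (k = 2520 - 52/((-10)²) = 2520 - 52/100 = 2520 - 52*1/100 = 2520 - 13/25 = 62987/25 ≈ 2519.5)
√(-4589 + k) = √(-4589 + 62987/25) = √(-51738/25) = I*√51738/5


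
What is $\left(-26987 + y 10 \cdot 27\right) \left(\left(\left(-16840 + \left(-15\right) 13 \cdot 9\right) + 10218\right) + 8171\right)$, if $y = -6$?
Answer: $5893042$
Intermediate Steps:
$\left(-26987 + y 10 \cdot 27\right) \left(\left(\left(-16840 + \left(-15\right) 13 \cdot 9\right) + 10218\right) + 8171\right) = \left(-26987 + \left(-6\right) 10 \cdot 27\right) \left(\left(\left(-16840 + \left(-15\right) 13 \cdot 9\right) + 10218\right) + 8171\right) = \left(-26987 - 1620\right) \left(\left(\left(-16840 - 1755\right) + 10218\right) + 8171\right) = - 28607 \left(\left(-18595 + 10218\right) + 8171\right) = - 28607 \left(-8377 + 8171\right) = \left(-28607\right) \left(-206\right) = 5893042$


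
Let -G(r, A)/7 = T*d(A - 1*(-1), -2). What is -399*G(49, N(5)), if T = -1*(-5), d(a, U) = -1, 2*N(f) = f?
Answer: -13965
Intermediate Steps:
N(f) = f/2
T = 5
G(r, A) = 35 (G(r, A) = -35*(-1) = -7*(-5) = 35)
-399*G(49, N(5)) = -399*35 = -13965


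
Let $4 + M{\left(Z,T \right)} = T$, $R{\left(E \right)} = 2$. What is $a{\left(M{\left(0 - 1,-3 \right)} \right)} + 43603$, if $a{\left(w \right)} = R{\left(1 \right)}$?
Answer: $43605$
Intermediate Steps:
$M{\left(Z,T \right)} = -4 + T$
$a{\left(w \right)} = 2$
$a{\left(M{\left(0 - 1,-3 \right)} \right)} + 43603 = 2 + 43603 = 43605$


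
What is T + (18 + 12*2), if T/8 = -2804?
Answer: -22390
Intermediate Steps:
T = -22432 (T = 8*(-2804) = -22432)
T + (18 + 12*2) = -22432 + (18 + 12*2) = -22432 + (18 + 24) = -22432 + 42 = -22390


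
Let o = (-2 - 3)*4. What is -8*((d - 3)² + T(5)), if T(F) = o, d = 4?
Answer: 152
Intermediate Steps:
o = -20 (o = -5*4 = -20)
T(F) = -20
-8*((d - 3)² + T(5)) = -8*((4 - 3)² - 20) = -8*(1² - 20) = -8*(1 - 20) = -8*(-19) = 152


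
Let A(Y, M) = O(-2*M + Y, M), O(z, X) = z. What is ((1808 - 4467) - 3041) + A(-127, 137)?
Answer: -6101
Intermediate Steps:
A(Y, M) = Y - 2*M (A(Y, M) = -2*M + Y = Y - 2*M)
((1808 - 4467) - 3041) + A(-127, 137) = ((1808 - 4467) - 3041) + (-127 - 2*137) = (-2659 - 3041) + (-127 - 274) = -5700 - 401 = -6101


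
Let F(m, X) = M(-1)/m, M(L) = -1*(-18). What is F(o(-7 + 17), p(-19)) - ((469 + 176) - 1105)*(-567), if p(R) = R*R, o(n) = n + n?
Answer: -2608191/10 ≈ -2.6082e+5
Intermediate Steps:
M(L) = 18
o(n) = 2*n
p(R) = R²
F(m, X) = 18/m
F(o(-7 + 17), p(-19)) - ((469 + 176) - 1105)*(-567) = 18/((2*(-7 + 17))) - ((469 + 176) - 1105)*(-567) = 18/((2*10)) - (645 - 1105)*(-567) = 18/20 - (-460)*(-567) = 18*(1/20) - 1*260820 = 9/10 - 260820 = -2608191/10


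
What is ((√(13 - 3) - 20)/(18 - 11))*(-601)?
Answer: 12020/7 - 601*√10/7 ≈ 1445.6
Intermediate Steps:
((√(13 - 3) - 20)/(18 - 11))*(-601) = ((√10 - 20)/7)*(-601) = ((-20 + √10)*(⅐))*(-601) = (-20/7 + √10/7)*(-601) = 12020/7 - 601*√10/7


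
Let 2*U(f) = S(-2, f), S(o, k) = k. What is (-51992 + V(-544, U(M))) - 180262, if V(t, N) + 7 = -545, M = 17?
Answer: -232806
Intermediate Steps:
U(f) = f/2
V(t, N) = -552 (V(t, N) = -7 - 545 = -552)
(-51992 + V(-544, U(M))) - 180262 = (-51992 - 552) - 180262 = -52544 - 180262 = -232806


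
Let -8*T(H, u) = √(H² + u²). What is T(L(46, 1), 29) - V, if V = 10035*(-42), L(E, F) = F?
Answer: 421470 - √842/8 ≈ 4.2147e+5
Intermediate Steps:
V = -421470
T(H, u) = -√(H² + u²)/8
T(L(46, 1), 29) - V = -√(1² + 29²)/8 - 1*(-421470) = -√(1 + 841)/8 + 421470 = -√842/8 + 421470 = 421470 - √842/8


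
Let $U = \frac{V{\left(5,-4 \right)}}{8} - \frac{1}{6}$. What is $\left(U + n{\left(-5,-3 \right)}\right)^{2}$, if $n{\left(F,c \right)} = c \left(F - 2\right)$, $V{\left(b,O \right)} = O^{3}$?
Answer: $\frac{5929}{36} \approx 164.69$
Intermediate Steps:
$n{\left(F,c \right)} = c \left(-2 + F\right)$
$U = - \frac{49}{6}$ ($U = \frac{\left(-4\right)^{3}}{8} - \frac{1}{6} = \left(-64\right) \frac{1}{8} - \frac{1}{6} = -8 - \frac{1}{6} = - \frac{49}{6} \approx -8.1667$)
$\left(U + n{\left(-5,-3 \right)}\right)^{2} = \left(- \frac{49}{6} - 3 \left(-2 - 5\right)\right)^{2} = \left(- \frac{49}{6} - -21\right)^{2} = \left(- \frac{49}{6} + 21\right)^{2} = \left(\frac{77}{6}\right)^{2} = \frac{5929}{36}$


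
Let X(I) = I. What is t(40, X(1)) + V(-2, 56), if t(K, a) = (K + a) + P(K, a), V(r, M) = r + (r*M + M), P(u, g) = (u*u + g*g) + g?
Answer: 1585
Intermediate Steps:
P(u, g) = g + g² + u² (P(u, g) = (u² + g²) + g = (g² + u²) + g = g + g² + u²)
V(r, M) = M + r + M*r (V(r, M) = r + (M*r + M) = r + (M + M*r) = M + r + M*r)
t(K, a) = K + K² + a² + 2*a (t(K, a) = (K + a) + (a + a² + K²) = (K + a) + (a + K² + a²) = K + K² + a² + 2*a)
t(40, X(1)) + V(-2, 56) = (40 + 40² + 1² + 2*1) + (56 - 2 + 56*(-2)) = (40 + 1600 + 1 + 2) + (56 - 2 - 112) = 1643 - 58 = 1585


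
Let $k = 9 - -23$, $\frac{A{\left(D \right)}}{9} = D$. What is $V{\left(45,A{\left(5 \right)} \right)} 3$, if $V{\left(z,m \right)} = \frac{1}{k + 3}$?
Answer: $\frac{3}{35} \approx 0.085714$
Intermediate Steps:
$A{\left(D \right)} = 9 D$
$k = 32$ ($k = 9 + 23 = 32$)
$V{\left(z,m \right)} = \frac{1}{35}$ ($V{\left(z,m \right)} = \frac{1}{32 + 3} = \frac{1}{35}$)
$V{\left(45,A{\left(5 \right)} \right)} 3 = \frac{1}{35} \cdot 3 = \frac{3}{35}$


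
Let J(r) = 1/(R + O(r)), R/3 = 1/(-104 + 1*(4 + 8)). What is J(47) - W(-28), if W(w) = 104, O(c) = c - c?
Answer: -404/3 ≈ -134.67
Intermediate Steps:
O(c) = 0
R = -3/92 (R = 3/(-104 + 1*(4 + 8)) = 3/(-104 + 1*12) = 3/(-104 + 12) = 3/(-92) = 3*(-1/92) = -3/92 ≈ -0.032609)
J(r) = -92/3 (J(r) = 1/(-3/92 + 0) = 1/(-3/92) = -92/3)
J(47) - W(-28) = -92/3 - 1*104 = -92/3 - 104 = -404/3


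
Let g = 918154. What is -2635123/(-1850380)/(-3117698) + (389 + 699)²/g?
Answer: 3414464574686487809/2648381252889103480 ≈ 1.2893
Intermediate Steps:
-2635123/(-1850380)/(-3117698) + (389 + 699)²/g = -2635123/(-1850380)/(-3117698) + (389 + 699)²/918154 = -2635123*(-1/1850380)*(-1/3117698) + 1088²*(1/918154) = (2635123/1850380)*(-1/3117698) + 1183744*(1/918154) = -2635123/5768926025240 + 591872/459077 = 3414464574686487809/2648381252889103480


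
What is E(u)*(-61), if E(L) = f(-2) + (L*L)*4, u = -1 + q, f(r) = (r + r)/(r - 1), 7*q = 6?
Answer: -12688/147 ≈ -86.313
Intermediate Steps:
q = 6/7 (q = (⅐)*6 = 6/7 ≈ 0.85714)
f(r) = 2*r/(-1 + r) (f(r) = (2*r)/(-1 + r) = 2*r/(-1 + r))
u = -⅐ (u = -1 + 6/7 = -⅐ ≈ -0.14286)
E(L) = 4/3 + 4*L² (E(L) = 2*(-2)/(-1 - 2) + (L*L)*4 = 2*(-2)/(-3) + L²*4 = 2*(-2)*(-⅓) + 4*L² = 4/3 + 4*L²)
E(u)*(-61) = (4/3 + 4*(-⅐)²)*(-61) = (4/3 + 4*(1/49))*(-61) = (4/3 + 4/49)*(-61) = (208/147)*(-61) = -12688/147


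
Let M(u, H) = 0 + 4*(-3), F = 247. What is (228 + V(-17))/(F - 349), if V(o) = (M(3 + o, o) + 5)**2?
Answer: -277/102 ≈ -2.7157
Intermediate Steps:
M(u, H) = -12 (M(u, H) = 0 - 12 = -12)
V(o) = 49 (V(o) = (-12 + 5)**2 = (-7)**2 = 49)
(228 + V(-17))/(F - 349) = (228 + 49)/(247 - 349) = 277/(-102) = 277*(-1/102) = -277/102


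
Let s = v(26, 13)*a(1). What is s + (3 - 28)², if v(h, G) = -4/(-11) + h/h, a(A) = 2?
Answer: 6905/11 ≈ 627.73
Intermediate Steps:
v(h, G) = 15/11 (v(h, G) = -4*(-1/11) + 1 = 4/11 + 1 = 15/11)
s = 30/11 (s = (15/11)*2 = 30/11 ≈ 2.7273)
s + (3 - 28)² = 30/11 + (3 - 28)² = 30/11 + (-25)² = 30/11 + 625 = 6905/11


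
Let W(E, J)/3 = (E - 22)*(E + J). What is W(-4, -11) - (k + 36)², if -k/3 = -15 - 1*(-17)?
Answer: 270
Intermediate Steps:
k = -6 (k = -3*(-15 - 1*(-17)) = -3*(-15 + 17) = -3*2 = -6)
W(E, J) = 3*(-22 + E)*(E + J) (W(E, J) = 3*((E - 22)*(E + J)) = 3*((-22 + E)*(E + J)) = 3*(-22 + E)*(E + J))
W(-4, -11) - (k + 36)² = (-66*(-4) - 66*(-11) + 3*(-4)² + 3*(-4)*(-11)) - (-6 + 36)² = (264 + 726 + 3*16 + 132) - 1*30² = (264 + 726 + 48 + 132) - 1*900 = 1170 - 900 = 270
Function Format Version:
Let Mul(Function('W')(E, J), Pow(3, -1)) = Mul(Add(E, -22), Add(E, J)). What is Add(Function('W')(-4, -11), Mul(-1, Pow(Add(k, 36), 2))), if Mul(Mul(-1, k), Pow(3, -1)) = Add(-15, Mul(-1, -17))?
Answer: 270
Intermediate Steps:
k = -6 (k = Mul(-3, Add(-15, Mul(-1, -17))) = Mul(-3, Add(-15, 17)) = Mul(-3, 2) = -6)
Function('W')(E, J) = Mul(3, Add(-22, E), Add(E, J)) (Function('W')(E, J) = Mul(3, Mul(Add(E, -22), Add(E, J))) = Mul(3, Mul(Add(-22, E), Add(E, J))) = Mul(3, Add(-22, E), Add(E, J)))
Add(Function('W')(-4, -11), Mul(-1, Pow(Add(k, 36), 2))) = Add(Add(Mul(-66, -4), Mul(-66, -11), Mul(3, Pow(-4, 2)), Mul(3, -4, -11)), Mul(-1, Pow(Add(-6, 36), 2))) = Add(Add(264, 726, Mul(3, 16), 132), Mul(-1, Pow(30, 2))) = Add(Add(264, 726, 48, 132), Mul(-1, 900)) = Add(1170, -900) = 270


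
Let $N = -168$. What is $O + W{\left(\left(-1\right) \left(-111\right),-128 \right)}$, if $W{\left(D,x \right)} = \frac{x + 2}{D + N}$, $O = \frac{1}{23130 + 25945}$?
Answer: $\frac{2061169}{932425} \approx 2.2105$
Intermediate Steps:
$O = \frac{1}{49075} \approx 2.0377 \cdot 10^{-5}$
$W{\left(D,x \right)} = \frac{2 + x}{-168 + D}$ ($W{\left(D,x \right)} = \frac{x + 2}{D - 168} = \frac{2 + x}{-168 + D}$)
$O + W{\left(\left(-1\right) \left(-111\right),-128 \right)} = \frac{1}{49075} + \frac{2 - 128}{-168 - -111} = \frac{1}{49075} + \frac{1}{-168 + 111} \left(-126\right) = \frac{1}{49075} + \frac{1}{-57} \left(-126\right) = \frac{1}{49075} - - \frac{42}{19} = \frac{1}{49075} + \frac{42}{19} = \frac{2061169}{932425}$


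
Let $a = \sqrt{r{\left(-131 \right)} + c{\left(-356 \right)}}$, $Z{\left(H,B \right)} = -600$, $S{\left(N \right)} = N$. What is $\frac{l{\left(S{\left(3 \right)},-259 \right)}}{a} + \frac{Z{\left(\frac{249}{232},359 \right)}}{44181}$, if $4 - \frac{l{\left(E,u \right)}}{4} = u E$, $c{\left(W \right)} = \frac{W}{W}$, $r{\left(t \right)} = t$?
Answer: $- \frac{200}{14727} - \frac{1562 i \sqrt{130}}{65} \approx -0.013581 - 273.99 i$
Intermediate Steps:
$c{\left(W \right)} = 1$
$l{\left(E,u \right)} = 16 - 4 E u$ ($l{\left(E,u \right)} = 16 - 4 u E = 16 - 4 E u$)
$a = i \sqrt{130}$ ($a = \sqrt{-131 + 1} = \sqrt{-130} = i \sqrt{130} \approx 11.402 i$)
$\frac{l{\left(S{\left(3 \right)},-259 \right)}}{a} + \frac{Z{\left(\frac{249}{232},359 \right)}}{44181} = \frac{16 - 12 \left(-259\right)}{i \sqrt{130}} - \frac{600}{44181} = \left(16 + 3108\right) \left(- \frac{i \sqrt{130}}{130}\right) - \frac{200}{14727} = 3124 \left(- \frac{i \sqrt{130}}{130}\right) - \frac{200}{14727} = - \frac{1562 i \sqrt{130}}{65} - \frac{200}{14727} = - \frac{200}{14727} - \frac{1562 i \sqrt{130}}{65}$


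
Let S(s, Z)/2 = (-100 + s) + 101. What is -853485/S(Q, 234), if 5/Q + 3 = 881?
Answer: -374679915/883 ≈ -4.2433e+5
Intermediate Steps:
Q = 5/878 (Q = 5/(-3 + 881) = 5/878 ≈ 0.0056948)
S(s, Z) = 2 + 2*s (S(s, Z) = 2*((-100 + s) + 101) = 2*(1 + s) = 2 + 2*s)
-853485/S(Q, 234) = -853485/(2 + 2*(5/878)) = -853485/(2 + 5/439) = -853485/883/439 = -853485*439/883 = -374679915/883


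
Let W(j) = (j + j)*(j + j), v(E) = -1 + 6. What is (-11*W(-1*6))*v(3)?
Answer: -7920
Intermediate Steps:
v(E) = 5
W(j) = 4*j² (W(j) = (2*j)*(2*j) = 4*j²)
(-11*W(-1*6))*v(3) = -44*(-1*6)²*5 = -44*(-6)²*5 = -44*36*5 = -11*144*5 = -1584*5 = -7920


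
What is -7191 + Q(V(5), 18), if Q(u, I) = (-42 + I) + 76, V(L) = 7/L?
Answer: -7139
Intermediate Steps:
Q(u, I) = 34 + I
-7191 + Q(V(5), 18) = -7191 + (34 + 18) = -7191 + 52 = -7139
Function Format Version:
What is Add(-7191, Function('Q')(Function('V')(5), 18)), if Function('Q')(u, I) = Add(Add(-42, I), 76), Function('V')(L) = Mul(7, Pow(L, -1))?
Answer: -7139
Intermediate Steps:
Function('Q')(u, I) = Add(34, I)
Add(-7191, Function('Q')(Function('V')(5), 18)) = Add(-7191, Add(34, 18)) = Add(-7191, 52) = -7139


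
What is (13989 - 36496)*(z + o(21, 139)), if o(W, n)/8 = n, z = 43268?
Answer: -998860660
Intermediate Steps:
o(W, n) = 8*n
(13989 - 36496)*(z + o(21, 139)) = (13989 - 36496)*(43268 + 8*139) = -22507*(43268 + 1112) = -22507*44380 = -998860660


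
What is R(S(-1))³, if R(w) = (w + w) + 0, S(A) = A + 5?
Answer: 512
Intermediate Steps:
S(A) = 5 + A
R(w) = 2*w (R(w) = 2*w + 0 = 2*w)
R(S(-1))³ = (2*(5 - 1))³ = (2*4)³ = 8³ = 512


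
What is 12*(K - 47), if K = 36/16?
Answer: -537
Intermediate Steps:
K = 9/4 (K = 36*(1/16) = 9/4 ≈ 2.2500)
12*(K - 47) = 12*(9/4 - 47) = 12*(-179/4) = -537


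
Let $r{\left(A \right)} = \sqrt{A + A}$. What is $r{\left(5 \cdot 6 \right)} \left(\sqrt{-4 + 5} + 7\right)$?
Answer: $16 \sqrt{15} \approx 61.968$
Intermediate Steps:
$r{\left(A \right)} = \sqrt{2} \sqrt{A}$ ($r{\left(A \right)} = \sqrt{2 A} = \sqrt{2} \sqrt{A}$)
$r{\left(5 \cdot 6 \right)} \left(\sqrt{-4 + 5} + 7\right) = \sqrt{2} \sqrt{5 \cdot 6} \left(\sqrt{-4 + 5} + 7\right) = \sqrt{2} \sqrt{30} \left(\sqrt{1} + 7\right) = 2 \sqrt{15} \left(1 + 7\right) = 2 \sqrt{15} \cdot 8 = 16 \sqrt{15}$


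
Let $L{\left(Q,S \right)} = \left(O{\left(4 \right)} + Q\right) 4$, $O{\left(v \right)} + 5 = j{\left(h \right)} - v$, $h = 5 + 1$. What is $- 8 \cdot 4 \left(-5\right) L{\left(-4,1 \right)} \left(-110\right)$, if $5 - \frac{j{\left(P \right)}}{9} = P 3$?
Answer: $9152000$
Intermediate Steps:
$h = 6$
$j{\left(P \right)} = 45 - 27 P$ ($j{\left(P \right)} = 45 - 9 P 3 = 45 - 9 \cdot 3 P = 45 - 27 P$)
$O{\left(v \right)} = -122 - v$ ($O{\left(v \right)} = -5 - \left(117 + v\right) = -122 - v$)
$L{\left(Q,S \right)} = -504 + 4 Q$ ($L{\left(Q,S \right)} = \left(\left(-122 - 4\right) + Q\right) 4 = \left(-126 + Q\right) 4 = -504 + 4 Q$)
$- 8 \cdot 4 \left(-5\right) L{\left(-4,1 \right)} \left(-110\right) = - 8 \cdot 4 \left(-5\right) \left(-504 + 4 \left(-4\right)\right) \left(-110\right) = - 8 \left(- 20 \left(-504 - 16\right)\right) \left(-110\right) = - 8 \left(\left(-20\right) \left(-520\right)\right) \left(-110\right) = \left(-8\right) 10400 \left(-110\right) = \left(-83200\right) \left(-110\right) = 9152000$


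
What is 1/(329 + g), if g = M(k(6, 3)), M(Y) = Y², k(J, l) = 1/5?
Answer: 25/8226 ≈ 0.0030391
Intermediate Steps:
k(J, l) = ⅕
g = 1/25 (g = (⅕)² = 1/25 ≈ 0.040000)
1/(329 + g) = 1/(329 + 1/25) = 1/(8226/25) = 25/8226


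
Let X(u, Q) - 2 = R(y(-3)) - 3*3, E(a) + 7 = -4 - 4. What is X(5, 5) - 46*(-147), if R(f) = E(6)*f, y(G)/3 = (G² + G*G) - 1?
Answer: 5990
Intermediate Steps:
E(a) = -15 (E(a) = -7 + (-4 - 4) = -7 - 8 = -15)
y(G) = -3 + 6*G² (y(G) = 3*((G² + G*G) - 1) = 3*((G² + G²) - 1) = 3*(2*G² - 1) = 3*(-1 + 2*G²) = -3 + 6*G²)
R(f) = -15*f
X(u, Q) = -772 (X(u, Q) = 2 + (-15*(-3 + 6*(-3)²) - 3*3) = 2 + (-15*(-3 + 6*9) - 9) = 2 + (-15*(-3 + 54) - 9) = 2 + (-15*51 - 9) = 2 + (-765 - 9) = 2 - 774 = -772)
X(5, 5) - 46*(-147) = -772 - 46*(-147) = -772 + 6762 = 5990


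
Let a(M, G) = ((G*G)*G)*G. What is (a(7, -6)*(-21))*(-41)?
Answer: 1115856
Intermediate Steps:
a(M, G) = G⁴ (a(M, G) = (G²*G)*G = G³*G = G⁴)
(a(7, -6)*(-21))*(-41) = ((-6)⁴*(-21))*(-41) = (1296*(-21))*(-41) = -27216*(-41) = 1115856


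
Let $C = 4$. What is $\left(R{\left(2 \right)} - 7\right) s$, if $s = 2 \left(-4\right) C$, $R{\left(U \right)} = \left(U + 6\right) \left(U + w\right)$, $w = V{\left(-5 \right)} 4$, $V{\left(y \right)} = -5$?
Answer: $4832$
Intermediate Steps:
$w = -20$ ($w = \left(-5\right) 4 = -20$)
$R{\left(U \right)} = \left(-20 + U\right) \left(6 + U\right)$ ($R{\left(U \right)} = \left(U + 6\right) \left(U - 20\right) = \left(6 + U\right) \left(-20 + U\right) = \left(-20 + U\right) \left(6 + U\right)$)
$s = -32$ ($s = 2 \left(-4\right) 4 = \left(-8\right) 4 = -32$)
$\left(R{\left(2 \right)} - 7\right) s = \left(\left(-120 + 2^{2} - 28\right) - 7\right) \left(-32\right) = \left(\left(-120 + 4 - 28\right) - 7\right) \left(-32\right) = \left(-144 - 7\right) \left(-32\right) = \left(-151\right) \left(-32\right) = 4832$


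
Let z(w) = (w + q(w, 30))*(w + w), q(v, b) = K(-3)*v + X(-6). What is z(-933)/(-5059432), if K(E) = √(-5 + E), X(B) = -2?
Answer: -872355/2529716 - 870489*I*√2/1264858 ≈ -0.34484 - 0.97328*I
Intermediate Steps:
q(v, b) = -2 + 2*I*v*√2 (q(v, b) = √(-5 - 3)*v - 2 = √(-8)*v - 2 = (2*I*√2)*v - 2 = 2*I*v*√2 - 2 = -2 + 2*I*v*√2)
z(w) = 2*w*(-2 + w + 2*I*w*√2) (z(w) = (w + (-2 + 2*I*w*√2))*(w + w) = (-2 + w + 2*I*w*√2)*(2*w) = 2*w*(-2 + w + 2*I*w*√2))
z(-933)/(-5059432) = (2*(-933)*(-2 - 933 + 2*I*(-933)*√2))/(-5059432) = (2*(-933)*(-2 - 933 - 1866*I*√2))*(-1/5059432) = (2*(-933)*(-935 - 1866*I*√2))*(-1/5059432) = (1744710 + 3481956*I*√2)*(-1/5059432) = -872355/2529716 - 870489*I*√2/1264858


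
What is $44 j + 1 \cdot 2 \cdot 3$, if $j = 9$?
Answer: $402$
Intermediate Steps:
$44 j + 1 \cdot 2 \cdot 3 = 44 \cdot 9 + 1 \cdot 2 \cdot 3 = 396 + 2 \cdot 3 = 396 + 6 = 402$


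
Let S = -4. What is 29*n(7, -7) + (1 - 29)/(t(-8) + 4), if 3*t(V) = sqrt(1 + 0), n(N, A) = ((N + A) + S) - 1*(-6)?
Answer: 670/13 ≈ 51.538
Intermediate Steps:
n(N, A) = 2 + A + N (n(N, A) = ((N + A) - 4) - 1*(-6) = ((A + N) - 4) + 6 = (-4 + A + N) + 6 = 2 + A + N)
t(V) = 1/3 (t(V) = sqrt(1 + 0)/3 = sqrt(1)/3 = (1/3)*1 = 1/3)
29*n(7, -7) + (1 - 29)/(t(-8) + 4) = 29*(2 - 7 + 7) + (1 - 29)/(1/3 + 4) = 29*2 - 28/13/3 = 58 - 28*3/13 = 58 - 84/13 = 670/13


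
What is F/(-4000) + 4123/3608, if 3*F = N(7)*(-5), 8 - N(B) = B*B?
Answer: 1218409/1082400 ≈ 1.1257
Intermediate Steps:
N(B) = 8 - B² (N(B) = 8 - B*B = 8 - B²)
F = 205/3 (F = ((8 - 1*7²)*(-5))/3 = ((8 - 1*49)*(-5))/3 = ((8 - 49)*(-5))/3 = (-41*(-5))/3 = (⅓)*205 = 205/3 ≈ 68.333)
F/(-4000) + 4123/3608 = (205/3)/(-4000) + 4123/3608 = (205/3)*(-1/4000) + 4123*(1/3608) = -41/2400 + 4123/3608 = 1218409/1082400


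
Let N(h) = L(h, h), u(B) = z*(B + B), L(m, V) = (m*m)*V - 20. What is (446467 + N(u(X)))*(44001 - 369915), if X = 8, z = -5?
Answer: 21364640442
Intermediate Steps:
L(m, V) = -20 + V*m**2 (L(m, V) = m**2*V - 20 = V*m**2 - 20 = -20 + V*m**2)
u(B) = -10*B (u(B) = -5*(B + B) = -10*B)
N(h) = -20 + h**3 (N(h) = -20 + h*h**2 = -20 + h**3)
(446467 + N(u(X)))*(44001 - 369915) = (446467 + (-20 + (-10*8)**3))*(44001 - 369915) = (446467 + (-20 + (-80)**3))*(-325914) = (446467 + (-20 - 512000))*(-325914) = (446467 - 512020)*(-325914) = -65553*(-325914) = 21364640442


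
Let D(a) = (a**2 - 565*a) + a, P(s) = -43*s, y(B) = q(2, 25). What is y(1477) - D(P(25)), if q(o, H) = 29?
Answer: -1761896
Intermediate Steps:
y(B) = 29
D(a) = a**2 - 564*a
y(1477) - D(P(25)) = 29 - (-43*25)*(-564 - 43*25) = 29 - (-1075)*(-564 - 1075) = 29 - (-1075)*(-1639) = 29 - 1*1761925 = 29 - 1761925 = -1761896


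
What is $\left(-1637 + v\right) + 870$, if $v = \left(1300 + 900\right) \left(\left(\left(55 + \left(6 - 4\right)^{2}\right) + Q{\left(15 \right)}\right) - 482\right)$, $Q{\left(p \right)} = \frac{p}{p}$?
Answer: $-929167$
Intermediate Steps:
$Q{\left(p \right)} = 1$
$v = -928400$ ($v = \left(1300 + 900\right) \left(\left(\left(55 + \left(6 - 4\right)^{2}\right) + 1\right) - 482\right) = 2200 \left(\left(\left(55 + 2^{2}\right) + 1\right) - 482\right) = 2200 \left(\left(\left(55 + 4\right) + 1\right) - 482\right) = 2200 \left(\left(59 + 1\right) - 482\right) = 2200 \left(60 - 482\right) = 2200 \left(-422\right) = -928400$)
$\left(-1637 + v\right) + 870 = \left(-1637 - 928400\right) + 870 = -930037 + 870 = -929167$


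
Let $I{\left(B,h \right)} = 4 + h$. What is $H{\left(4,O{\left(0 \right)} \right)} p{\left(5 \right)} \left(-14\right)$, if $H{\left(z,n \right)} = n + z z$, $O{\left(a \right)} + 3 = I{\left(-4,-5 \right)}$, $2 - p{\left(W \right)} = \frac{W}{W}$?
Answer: $-168$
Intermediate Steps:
$p{\left(W \right)} = 1$ ($p{\left(W \right)} = 2 - \frac{W}{W} = 2 - 1 = 1$)
$O{\left(a \right)} = -4$ ($O{\left(a \right)} = -3 + \left(4 - 5\right) = -3 - 1 = -4$)
$H{\left(z,n \right)} = n + z^{2}$
$H{\left(4,O{\left(0 \right)} \right)} p{\left(5 \right)} \left(-14\right) = \left(-4 + 4^{2}\right) 1 \left(-14\right) = \left(-4 + 16\right) 1 \left(-14\right) = 12 \cdot 1 \left(-14\right) = 12 \left(-14\right) = -168$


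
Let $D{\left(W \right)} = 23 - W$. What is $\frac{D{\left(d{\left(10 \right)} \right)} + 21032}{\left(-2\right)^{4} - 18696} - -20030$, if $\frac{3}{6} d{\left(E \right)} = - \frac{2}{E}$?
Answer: $\frac{1870696723}{93400} \approx 20029.0$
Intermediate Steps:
$d{\left(E \right)} = - \frac{4}{E}$ ($d{\left(E \right)} = 2 \left(- \frac{2}{E}\right) = - \frac{4}{E}$)
$\frac{D{\left(d{\left(10 \right)} \right)} + 21032}{\left(-2\right)^{4} - 18696} - -20030 = \frac{\left(23 - - \frac{4}{10}\right) + 21032}{\left(-2\right)^{4} - 18696} - -20030 = \frac{\left(23 - \left(-4\right) \frac{1}{10}\right) + 21032}{16 - 18696} + 20030 = \frac{\left(23 - - \frac{2}{5}\right) + 21032}{-18680} + 20030 = \left(\left(23 + \frac{2}{5}\right) + 21032\right) \left(- \frac{1}{18680}\right) + 20030 = \left(\frac{117}{5} + 21032\right) \left(- \frac{1}{18680}\right) + 20030 = \frac{105277}{5} \left(- \frac{1}{18680}\right) + 20030 = - \frac{105277}{93400} + 20030 = \frac{1870696723}{93400}$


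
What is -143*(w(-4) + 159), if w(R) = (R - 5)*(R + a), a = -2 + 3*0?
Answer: -30459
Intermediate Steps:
a = -2 (a = -2 + 0 = -2)
w(R) = (-5 + R)*(-2 + R) (w(R) = (R - 5)*(R - 2) = (-5 + R)*(-2 + R))
-143*(w(-4) + 159) = -143*((10 + (-4)² - 7*(-4)) + 159) = -143*((10 + 16 + 28) + 159) = -143*(54 + 159) = -143*213 = -30459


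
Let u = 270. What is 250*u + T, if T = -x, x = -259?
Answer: 67759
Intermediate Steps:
T = 259 (T = -1*(-259) = 259)
250*u + T = 250*270 + 259 = 67500 + 259 = 67759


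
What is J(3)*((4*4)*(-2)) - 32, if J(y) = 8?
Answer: -288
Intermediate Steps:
J(3)*((4*4)*(-2)) - 32 = 8*((4*4)*(-2)) - 32 = 8*(16*(-2)) - 32 = 8*(-32) - 32 = -256 - 32 = -288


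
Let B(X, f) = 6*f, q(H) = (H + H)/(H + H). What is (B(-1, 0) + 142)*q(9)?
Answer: 142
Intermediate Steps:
q(H) = 1 (q(H) = (2*H)/((2*H)) = (2*H)*(1/(2*H)) = 1)
(B(-1, 0) + 142)*q(9) = (6*0 + 142)*1 = (0 + 142)*1 = 142*1 = 142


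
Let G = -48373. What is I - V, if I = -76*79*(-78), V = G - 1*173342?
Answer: 690027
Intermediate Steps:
V = -221715 (V = -48373 - 1*173342 = -48373 - 173342 = -221715)
I = 468312 (I = -6004*(-78) = 468312)
I - V = 468312 - 1*(-221715) = 468312 + 221715 = 690027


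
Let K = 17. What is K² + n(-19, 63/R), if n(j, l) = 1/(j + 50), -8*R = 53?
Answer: 8960/31 ≈ 289.03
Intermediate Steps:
R = -53/8 (R = -⅛*53 = -53/8 ≈ -6.6250)
n(j, l) = 1/(50 + j)
K² + n(-19, 63/R) = 17² + 1/(50 - 19) = 289 + 1/31 = 8960/31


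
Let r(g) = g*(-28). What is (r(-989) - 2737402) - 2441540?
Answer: -5151250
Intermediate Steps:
r(g) = -28*g
(r(-989) - 2737402) - 2441540 = (-28*(-989) - 2737402) - 2441540 = (27692 - 2737402) - 2441540 = -2709710 - 2441540 = -5151250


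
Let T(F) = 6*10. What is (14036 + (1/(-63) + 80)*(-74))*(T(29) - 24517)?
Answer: -12506869574/63 ≈ -1.9852e+8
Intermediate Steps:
T(F) = 60
(14036 + (1/(-63) + 80)*(-74))*(T(29) - 24517) = (14036 + (1/(-63) + 80)*(-74))*(60 - 24517) = (14036 + (-1/63 + 80)*(-74))*(-24457) = (14036 + (5039/63)*(-74))*(-24457) = (14036 - 372886/63)*(-24457) = (511382/63)*(-24457) = -12506869574/63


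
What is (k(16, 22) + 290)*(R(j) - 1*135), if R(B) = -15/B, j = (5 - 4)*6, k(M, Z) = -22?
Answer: -36850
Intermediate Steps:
j = 6 (j = 1*6 = 6)
(k(16, 22) + 290)*(R(j) - 1*135) = (-22 + 290)*(-15/6 - 1*135) = 268*(-15*⅙ - 135) = 268*(-5/2 - 135) = 268*(-275/2) = -36850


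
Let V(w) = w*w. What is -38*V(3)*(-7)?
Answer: 2394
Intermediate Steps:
V(w) = w²
-38*V(3)*(-7) = -38*3²*(-7) = -38*9*(-7) = -342*(-7) = 2394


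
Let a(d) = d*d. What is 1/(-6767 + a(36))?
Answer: -1/5471 ≈ -0.00018278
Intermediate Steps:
a(d) = d²
1/(-6767 + a(36)) = 1/(-6767 + 36²) = 1/(-6767 + 1296) = 1/(-5471) = -1/5471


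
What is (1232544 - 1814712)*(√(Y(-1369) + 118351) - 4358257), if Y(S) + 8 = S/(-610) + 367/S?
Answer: 2537237761176 - 291084*√60285510758210/11285 ≈ 2.5370e+12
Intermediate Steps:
Y(S) = -8 + 367/S - S/610 (Y(S) = -8 + (S/(-610) + 367/S) = -8 + (S*(-1/610) + 367/S) = -8 + (-S/610 + 367/S) = -8 + (367/S - S/610) = -8 + 367/S - S/610)
(1232544 - 1814712)*(√(Y(-1369) + 118351) - 4358257) = (1232544 - 1814712)*(√((-8 + 367/(-1369) - 1/610*(-1369)) + 118351) - 4358257) = -582168*(√((-8 + 367*(-1/1369) + 1369/610) + 118351) - 4358257) = -582168*(√((-8 - 367/1369 + 1369/610) + 118351) - 4358257) = -582168*(√(-5030429/835090 + 118351) - 4358257) = -582168*(√(98828706161/835090) - 4358257) = -582168*(√60285510758210/22570 - 4358257) = -582168*(-4358257 + √60285510758210/22570) = 2537237761176 - 291084*√60285510758210/11285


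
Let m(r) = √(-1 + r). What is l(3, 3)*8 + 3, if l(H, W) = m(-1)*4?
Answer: 3 + 32*I*√2 ≈ 3.0 + 45.255*I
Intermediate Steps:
l(H, W) = 4*I*√2 (l(H, W) = √(-1 - 1)*4 = √(-2)*4 = (I*√2)*4 = 4*I*√2)
l(3, 3)*8 + 3 = (4*I*√2)*8 + 3 = 32*I*√2 + 3 = 3 + 32*I*√2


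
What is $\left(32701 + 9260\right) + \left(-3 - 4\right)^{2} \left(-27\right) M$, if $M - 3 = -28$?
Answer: $75036$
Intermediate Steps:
$M = -25$ ($M = 3 - 28 = -25$)
$\left(32701 + 9260\right) + \left(-3 - 4\right)^{2} \left(-27\right) M = \left(32701 + 9260\right) + \left(-3 - 4\right)^{2} \left(-27\right) \left(-25\right) = 41961 + \left(-7\right)^{2} \left(-27\right) \left(-25\right) = 41961 + 49 \left(-27\right) \left(-25\right) = 41961 - -33075 = 41961 + 33075 = 75036$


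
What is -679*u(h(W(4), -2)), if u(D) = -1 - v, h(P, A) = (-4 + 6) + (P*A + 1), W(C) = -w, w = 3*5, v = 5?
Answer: 4074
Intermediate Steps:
w = 15
W(C) = -15 (W(C) = -1*15 = -15)
h(P, A) = 3 + A*P (h(P, A) = 2 + (A*P + 1) = 2 + (1 + A*P) = 3 + A*P)
u(D) = -6 (u(D) = -1 - 1*5 = -1 - 5 = -6)
-679*u(h(W(4), -2)) = -679*(-6) = 4074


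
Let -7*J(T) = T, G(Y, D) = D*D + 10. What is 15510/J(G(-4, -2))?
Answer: -7755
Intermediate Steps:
G(Y, D) = 10 + D² (G(Y, D) = D² + 10 = 10 + D²)
J(T) = -T/7
15510/J(G(-4, -2)) = 15510/((-(10 + (-2)²)/7)) = 15510/((-(10 + 4)/7)) = 15510/((-⅐*14)) = 15510/(-2) = 15510*(-½) = -7755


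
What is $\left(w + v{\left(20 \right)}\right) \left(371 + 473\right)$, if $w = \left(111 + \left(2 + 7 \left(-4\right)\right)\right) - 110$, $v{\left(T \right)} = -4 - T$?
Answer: $-41356$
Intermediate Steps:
$w = -25$ ($w = \left(111 + \left(2 - 28\right)\right) - 110 = \left(111 - 26\right) - 110 = 85 - 110 = -25$)
$\left(w + v{\left(20 \right)}\right) \left(371 + 473\right) = \left(-25 - 24\right) \left(371 + 473\right) = \left(-25 - 24\right) 844 = \left(-49\right) 844 = -41356$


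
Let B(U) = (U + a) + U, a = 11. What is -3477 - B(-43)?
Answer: -3402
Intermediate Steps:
B(U) = 11 + 2*U (B(U) = (U + 11) + U = (11 + U) + U = 11 + 2*U)
-3477 - B(-43) = -3477 - (11 + 2*(-43)) = -3477 - (11 - 86) = -3477 - 1*(-75) = -3477 + 75 = -3402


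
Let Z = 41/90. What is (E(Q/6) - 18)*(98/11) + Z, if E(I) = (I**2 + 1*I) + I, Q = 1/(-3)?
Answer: -716678/4455 ≈ -160.87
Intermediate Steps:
Q = -1/3 ≈ -0.33333
Z = 41/90 (Z = 41*(1/90) = 41/90 ≈ 0.45556)
E(I) = I**2 + 2*I (E(I) = (I**2 + I) + I = (I + I**2) + I = I**2 + 2*I)
(E(Q/6) - 18)*(98/11) + Z = ((-1/3/6)*(2 - 1/3/6) - 18)*(98/11) + 41/90 = ((-1/3*1/6)*(2 - 1/3*1/6) - 18)*(98*(1/11)) + 41/90 = (-(2 - 1/18)/18 - 18)*(98/11) + 41/90 = (-1/18*35/18 - 18)*(98/11) + 41/90 = (-35/324 - 18)*(98/11) + 41/90 = -5867/324*98/11 + 41/90 = -287483/1782 + 41/90 = -716678/4455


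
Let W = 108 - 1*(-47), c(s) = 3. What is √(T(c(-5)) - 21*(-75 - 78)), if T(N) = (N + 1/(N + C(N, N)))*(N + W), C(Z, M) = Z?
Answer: 2*√8355/3 ≈ 60.937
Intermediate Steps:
W = 155 (W = 108 + 47 = 155)
T(N) = (155 + N)*(N + 1/(2*N)) (T(N) = (N + 1/(N + N))*(N + 155) = (N + 1/(2*N))*(155 + N) = (155 + N)*(N + 1/(2*N)))
√(T(c(-5)) - 21*(-75 - 78)) = √((½ + 3² + 155*3 + (155/2)/3) - 21*(-75 - 78)) = √((½ + 9 + 465 + (155/2)*(⅓)) - 21*(-153)) = √((½ + 9 + 465 + 155/6) + 3213) = √(1501/3 + 3213) = √(11140/3) = 2*√8355/3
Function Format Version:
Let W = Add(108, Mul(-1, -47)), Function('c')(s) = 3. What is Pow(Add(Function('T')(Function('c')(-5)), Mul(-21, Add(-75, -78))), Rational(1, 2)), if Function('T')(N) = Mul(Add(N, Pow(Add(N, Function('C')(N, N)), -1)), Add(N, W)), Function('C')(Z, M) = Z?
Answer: Mul(Rational(2, 3), Pow(8355, Rational(1, 2))) ≈ 60.937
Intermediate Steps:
W = 155 (W = Add(108, 47) = 155)
Function('T')(N) = Mul(Add(155, N), Add(N, Mul(Rational(1, 2), Pow(N, -1)))) (Function('T')(N) = Mul(Add(N, Pow(Add(N, N), -1)), Add(N, 155)) = Mul(Add(N, Pow(Mul(2, N), -1)), Add(155, N)) = Mul(Add(N, Mul(Rational(1, 2), Pow(N, -1))), Add(155, N)) = Mul(Add(155, N), Add(N, Mul(Rational(1, 2), Pow(N, -1)))))
Pow(Add(Function('T')(Function('c')(-5)), Mul(-21, Add(-75, -78))), Rational(1, 2)) = Pow(Add(Add(Rational(1, 2), Pow(3, 2), Mul(155, 3), Mul(Rational(155, 2), Pow(3, -1))), Mul(-21, Add(-75, -78))), Rational(1, 2)) = Pow(Add(Add(Rational(1, 2), 9, 465, Mul(Rational(155, 2), Rational(1, 3))), Mul(-21, -153)), Rational(1, 2)) = Pow(Add(Add(Rational(1, 2), 9, 465, Rational(155, 6)), 3213), Rational(1, 2)) = Pow(Add(Rational(1501, 3), 3213), Rational(1, 2)) = Pow(Rational(11140, 3), Rational(1, 2)) = Mul(Rational(2, 3), Pow(8355, Rational(1, 2)))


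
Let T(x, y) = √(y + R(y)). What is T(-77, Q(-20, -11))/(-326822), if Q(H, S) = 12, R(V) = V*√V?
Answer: -√(3 + 6*√3)/163411 ≈ -2.2395e-5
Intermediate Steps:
R(V) = V^(3/2)
T(x, y) = √(y + y^(3/2))
T(-77, Q(-20, -11))/(-326822) = √(12 + 12^(3/2))/(-326822) = √(12 + 24*√3)*(-1/326822) = -√(12 + 24*√3)/326822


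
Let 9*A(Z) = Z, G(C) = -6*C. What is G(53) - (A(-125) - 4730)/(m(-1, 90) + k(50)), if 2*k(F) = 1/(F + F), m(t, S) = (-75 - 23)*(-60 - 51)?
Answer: -6218031062/19580409 ≈ -317.56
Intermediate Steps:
m(t, S) = 10878 (m(t, S) = -98*(-111) = 10878)
A(Z) = Z/9
k(F) = 1/(4*F) (k(F) = 1/(2*(F + F)) = 1/(2*((2*F))) = (1/(2*F))/2 = 1/(4*F))
G(53) - (A(-125) - 4730)/(m(-1, 90) + k(50)) = -6*53 - ((⅑)*(-125) - 4730)/(10878 + (¼)/50) = -318 - (-125/9 - 4730)/(10878 + (¼)*(1/50)) = -318 - (-42695)/(9*(10878 + 1/200)) = -318 - (-42695)/(9*2175601/200) = -318 - (-42695)*200/(9*2175601) = -318 - 1*(-8539000/19580409) = -318 + 8539000/19580409 = -6218031062/19580409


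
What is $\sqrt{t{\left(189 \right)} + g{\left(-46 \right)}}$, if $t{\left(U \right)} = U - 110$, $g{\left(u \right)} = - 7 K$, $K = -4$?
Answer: $\sqrt{107} \approx 10.344$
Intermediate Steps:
$g{\left(u \right)} = 28$ ($g{\left(u \right)} = \left(-7\right) \left(-4\right) = 28$)
$t{\left(U \right)} = -110 + U$
$\sqrt{t{\left(189 \right)} + g{\left(-46 \right)}} = \sqrt{\left(-110 + 189\right) + 28} = \sqrt{79 + 28} = \sqrt{107}$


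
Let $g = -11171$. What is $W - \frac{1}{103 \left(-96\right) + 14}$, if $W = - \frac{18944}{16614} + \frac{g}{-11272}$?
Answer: $- \frac{68927450867}{462283420248} \approx -0.1491$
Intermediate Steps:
$W = - \frac{13970887}{93636504}$ ($W = - \frac{18944}{16614} - \frac{11171}{-11272} = \left(-18944\right) \frac{1}{16614} - - \frac{11171}{11272} = - \frac{9472}{8307} + \frac{11171}{11272} = - \frac{13970887}{93636504} \approx -0.1492$)
$W - \frac{1}{103 \left(-96\right) + 14} = - \frac{13970887}{93636504} - \frac{1}{103 \left(-96\right) + 14} = - \frac{13970887}{93636504} - \frac{1}{-9888 + 14} = - \frac{13970887}{93636504} - \frac{1}{-9874} = - \frac{13970887}{93636504} - - \frac{1}{9874} = - \frac{13970887}{93636504} + \frac{1}{9874} = - \frac{68927450867}{462283420248}$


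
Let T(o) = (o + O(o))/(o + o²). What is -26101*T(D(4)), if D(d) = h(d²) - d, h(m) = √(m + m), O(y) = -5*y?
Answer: 313212/23 + 417616*√2/23 ≈ 39296.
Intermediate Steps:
h(m) = √2*√m (h(m) = √(2*m) = √2*√m)
D(d) = -d + √2*√(d²) (D(d) = √2*√(d²) - d = -d + √2*√(d²))
T(o) = -4*o/(o + o²) (T(o) = (o - 5*o)/(o + o²) = (-4*o)/(o + o²) = -4*o/(o + o²))
-26101*T(D(4)) = -(-104404)/(1 + (-1*4 + √2*√(4²))) = -(-104404)/(1 + (-4 + √2*√16)) = -(-104404)/(1 + (-4 + √2*4)) = -(-104404)/(1 + (-4 + 4*√2)) = -(-104404)/(-3 + 4*√2) = 104404/(-3 + 4*√2)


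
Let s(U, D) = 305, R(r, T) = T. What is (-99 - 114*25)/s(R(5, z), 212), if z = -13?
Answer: -2949/305 ≈ -9.6689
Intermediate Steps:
(-99 - 114*25)/s(R(5, z), 212) = (-99 - 114*25)/305 = (-99 - 2850)*(1/305) = -2949*1/305 = -2949/305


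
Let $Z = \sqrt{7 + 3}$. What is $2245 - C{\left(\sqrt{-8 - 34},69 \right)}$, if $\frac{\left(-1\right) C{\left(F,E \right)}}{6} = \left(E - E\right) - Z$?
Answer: $2245 - 6 \sqrt{10} \approx 2226.0$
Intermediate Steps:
$Z = \sqrt{10} \approx 3.1623$
$C{\left(F,E \right)} = 6 \sqrt{10}$ ($C{\left(F,E \right)} = - 6 \left(\left(E - E\right) - \sqrt{10}\right) = - 6 \left(0 - \sqrt{10}\right) = - 6 \left(- \sqrt{10}\right) = 6 \sqrt{10}$)
$2245 - C{\left(\sqrt{-8 - 34},69 \right)} = 2245 - 6 \sqrt{10}$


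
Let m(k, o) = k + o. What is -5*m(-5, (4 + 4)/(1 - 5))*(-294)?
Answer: -10290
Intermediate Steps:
-5*m(-5, (4 + 4)/(1 - 5))*(-294) = -5*(-5 + (4 + 4)/(1 - 5))*(-294) = -5*(-5 + 8/(-4))*(-294) = -5*(-5 + 8*(-1/4))*(-294) = -5*(-5 - 2)*(-294) = -5*(-7)*(-294) = 35*(-294) = -10290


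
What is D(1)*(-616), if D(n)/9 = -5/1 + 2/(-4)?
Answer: 30492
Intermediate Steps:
D(n) = -99/2 (D(n) = 9*(-5/1 + 2/(-4)) = 9*(-5*1 + 2*(-1/4)) = 9*(-5 - 1/2) = 9*(-11/2) = -99/2)
D(1)*(-616) = -99/2*(-616) = 30492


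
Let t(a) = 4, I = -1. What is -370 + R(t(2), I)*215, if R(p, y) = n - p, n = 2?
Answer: -800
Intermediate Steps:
R(p, y) = 2 - p
-370 + R(t(2), I)*215 = -370 + (2 - 1*4)*215 = -370 + (2 - 4)*215 = -370 - 2*215 = -370 - 430 = -800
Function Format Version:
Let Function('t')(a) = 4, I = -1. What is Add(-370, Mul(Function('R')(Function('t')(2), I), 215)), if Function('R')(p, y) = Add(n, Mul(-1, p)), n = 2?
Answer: -800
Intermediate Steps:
Function('R')(p, y) = Add(2, Mul(-1, p))
Add(-370, Mul(Function('R')(Function('t')(2), I), 215)) = Add(-370, Mul(Add(2, Mul(-1, 4)), 215)) = Add(-370, Mul(Add(2, -4), 215)) = Add(-370, Mul(-2, 215)) = Add(-370, -430) = -800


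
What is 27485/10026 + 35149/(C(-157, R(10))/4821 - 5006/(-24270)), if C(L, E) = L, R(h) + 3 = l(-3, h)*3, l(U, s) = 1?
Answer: 3436150831696045/16980314328 ≈ 2.0236e+5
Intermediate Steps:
R(h) = 0 (R(h) = -3 + 1*3 = -3 + 3 = 0)
27485/10026 + 35149/(C(-157, R(10))/4821 - 5006/(-24270)) = 27485/10026 + 35149/(-157/4821 - 5006/(-24270)) = 27485*(1/10026) + 35149/(-157*1/4821 - 5006*(-1/24270)) = 27485/10026 + 35149/(-157/4821 + 2503/12135) = 27485/10026 + 35149/(3387256/19500945) = 27485/10026 + 35149*(19500945/3387256) = 27485/10026 + 685438715805/3387256 = 3436150831696045/16980314328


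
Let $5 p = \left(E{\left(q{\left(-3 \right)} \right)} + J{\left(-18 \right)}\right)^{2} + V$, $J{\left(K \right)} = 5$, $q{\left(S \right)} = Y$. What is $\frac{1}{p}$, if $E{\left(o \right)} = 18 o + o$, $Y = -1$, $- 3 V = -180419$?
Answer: $\frac{15}{181007} \approx 8.287 \cdot 10^{-5}$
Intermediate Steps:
$V = \frac{180419}{3}$ ($V = \left(- \frac{1}{3}\right) \left(-180419\right) = \frac{180419}{3} \approx 60140.0$)
$q{\left(S \right)} = -1$
$E{\left(o \right)} = 19 o$
$p = \frac{181007}{15}$ ($p = \frac{\left(19 \left(-1\right) + 5\right)^{2} + \frac{180419}{3}}{5} = \frac{\left(-19 + 5\right)^{2} + \frac{180419}{3}}{5} = \frac{\left(-14\right)^{2} + \frac{180419}{3}}{5} = \frac{196 + \frac{180419}{3}}{5} = \frac{1}{5} \cdot \frac{181007}{3} = \frac{181007}{15} \approx 12067.0$)
$\frac{1}{p} = \frac{1}{\frac{181007}{15}} = \frac{15}{181007}$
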